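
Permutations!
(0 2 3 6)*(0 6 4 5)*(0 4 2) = (6)(2 3)(4 5) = [0, 1, 3, 2, 5, 4, 6]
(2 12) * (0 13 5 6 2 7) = (0 13 5 6 2 12 7) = [13, 1, 12, 3, 4, 6, 2, 0, 8, 9, 10, 11, 7, 5]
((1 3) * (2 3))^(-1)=((1 2 3))^(-1)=(1 3 2)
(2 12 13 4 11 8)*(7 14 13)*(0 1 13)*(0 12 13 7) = [1, 7, 13, 3, 11, 5, 6, 14, 2, 9, 10, 8, 0, 4, 12] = (0 1 7 14 12)(2 13 4 11 8)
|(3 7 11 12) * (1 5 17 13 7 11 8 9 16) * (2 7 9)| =6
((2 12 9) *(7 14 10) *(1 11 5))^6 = ((1 11 5)(2 12 9)(7 14 10))^6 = (14)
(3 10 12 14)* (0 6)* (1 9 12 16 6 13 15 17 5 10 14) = (0 13 15 17 5 10 16 6)(1 9 12)(3 14) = [13, 9, 2, 14, 4, 10, 0, 7, 8, 12, 16, 11, 1, 15, 3, 17, 6, 5]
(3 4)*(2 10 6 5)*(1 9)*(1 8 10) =(1 9 8 10 6 5 2)(3 4) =[0, 9, 1, 4, 3, 2, 5, 7, 10, 8, 6]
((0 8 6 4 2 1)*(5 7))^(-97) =(0 1 2 4 6 8)(5 7)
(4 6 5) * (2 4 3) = (2 4 6 5 3) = [0, 1, 4, 2, 6, 3, 5]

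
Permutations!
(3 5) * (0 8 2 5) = (0 8 2 5 3) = [8, 1, 5, 0, 4, 3, 6, 7, 2]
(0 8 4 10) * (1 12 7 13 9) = [8, 12, 2, 3, 10, 5, 6, 13, 4, 1, 0, 11, 7, 9] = (0 8 4 10)(1 12 7 13 9)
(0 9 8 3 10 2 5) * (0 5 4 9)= (2 4 9 8 3 10)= [0, 1, 4, 10, 9, 5, 6, 7, 3, 8, 2]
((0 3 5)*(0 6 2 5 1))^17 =((0 3 1)(2 5 6))^17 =(0 1 3)(2 6 5)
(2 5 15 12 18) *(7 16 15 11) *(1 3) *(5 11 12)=(1 3)(2 11 7 16 15 5 12 18)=[0, 3, 11, 1, 4, 12, 6, 16, 8, 9, 10, 7, 18, 13, 14, 5, 15, 17, 2]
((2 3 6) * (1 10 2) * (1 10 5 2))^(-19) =(1 10 6 3 2 5)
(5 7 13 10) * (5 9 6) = (5 7 13 10 9 6) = [0, 1, 2, 3, 4, 7, 5, 13, 8, 6, 9, 11, 12, 10]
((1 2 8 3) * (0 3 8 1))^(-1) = (8)(0 3)(1 2)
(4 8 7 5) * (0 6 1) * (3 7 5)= [6, 0, 2, 7, 8, 4, 1, 3, 5]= (0 6 1)(3 7)(4 8 5)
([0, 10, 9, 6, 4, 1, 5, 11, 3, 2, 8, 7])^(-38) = [0, 6, 2, 10, 4, 3, 8, 7, 1, 9, 5, 11]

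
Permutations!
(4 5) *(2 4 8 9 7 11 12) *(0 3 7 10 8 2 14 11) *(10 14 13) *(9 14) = (0 3 7)(2 4 5)(8 14 11 12 13 10) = [3, 1, 4, 7, 5, 2, 6, 0, 14, 9, 8, 12, 13, 10, 11]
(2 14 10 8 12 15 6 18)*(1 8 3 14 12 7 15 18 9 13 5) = [0, 8, 12, 14, 4, 1, 9, 15, 7, 13, 3, 11, 18, 5, 10, 6, 16, 17, 2] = (1 8 7 15 6 9 13 5)(2 12 18)(3 14 10)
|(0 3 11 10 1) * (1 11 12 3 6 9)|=|(0 6 9 1)(3 12)(10 11)|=4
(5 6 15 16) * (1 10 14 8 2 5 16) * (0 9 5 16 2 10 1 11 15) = (0 9 5 6)(2 16)(8 10 14)(11 15) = [9, 1, 16, 3, 4, 6, 0, 7, 10, 5, 14, 15, 12, 13, 8, 11, 2]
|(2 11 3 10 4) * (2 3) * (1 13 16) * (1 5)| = |(1 13 16 5)(2 11)(3 10 4)| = 12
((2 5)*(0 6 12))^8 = (0 12 6)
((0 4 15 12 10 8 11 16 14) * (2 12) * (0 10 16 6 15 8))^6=((0 4 8 11 6 15 2 12 16 14 10))^6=(0 2 4 12 8 16 11 14 6 10 15)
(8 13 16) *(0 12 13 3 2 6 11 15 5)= (0 12 13 16 8 3 2 6 11 15 5)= [12, 1, 6, 2, 4, 0, 11, 7, 3, 9, 10, 15, 13, 16, 14, 5, 8]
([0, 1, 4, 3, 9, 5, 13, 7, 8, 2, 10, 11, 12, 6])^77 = [0, 1, 9, 3, 2, 5, 13, 7, 8, 4, 10, 11, 12, 6]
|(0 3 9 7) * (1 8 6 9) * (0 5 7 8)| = |(0 3 1)(5 7)(6 9 8)| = 6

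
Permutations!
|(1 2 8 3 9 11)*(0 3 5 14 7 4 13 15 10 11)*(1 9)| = |(0 3 1 2 8 5 14 7 4 13 15 10 11 9)| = 14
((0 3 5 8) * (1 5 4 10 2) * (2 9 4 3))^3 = (10)(0 5 2 8 1)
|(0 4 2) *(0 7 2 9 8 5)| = |(0 4 9 8 5)(2 7)| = 10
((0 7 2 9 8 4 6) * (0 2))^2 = (2 8 6 9 4)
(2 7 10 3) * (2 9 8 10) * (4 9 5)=(2 7)(3 5 4 9 8 10)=[0, 1, 7, 5, 9, 4, 6, 2, 10, 8, 3]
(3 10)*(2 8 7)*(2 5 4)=(2 8 7 5 4)(3 10)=[0, 1, 8, 10, 2, 4, 6, 5, 7, 9, 3]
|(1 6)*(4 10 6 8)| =|(1 8 4 10 6)| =5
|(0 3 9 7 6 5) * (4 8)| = 6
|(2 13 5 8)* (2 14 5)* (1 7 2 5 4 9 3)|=10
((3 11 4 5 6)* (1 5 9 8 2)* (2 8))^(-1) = (1 2 9 4 11 3 6 5)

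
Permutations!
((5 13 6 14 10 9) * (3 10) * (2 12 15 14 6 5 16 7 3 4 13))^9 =((2 12 15 14 4 13 5)(3 10 9 16 7))^9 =(2 15 4 5 12 14 13)(3 7 16 9 10)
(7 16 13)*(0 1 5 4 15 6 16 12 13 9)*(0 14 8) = (0 1 5 4 15 6 16 9 14 8)(7 12 13) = [1, 5, 2, 3, 15, 4, 16, 12, 0, 14, 10, 11, 13, 7, 8, 6, 9]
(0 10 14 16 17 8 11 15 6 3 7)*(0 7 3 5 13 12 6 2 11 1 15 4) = (0 10 14 16 17 8 1 15 2 11 4)(5 13 12 6) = [10, 15, 11, 3, 0, 13, 5, 7, 1, 9, 14, 4, 6, 12, 16, 2, 17, 8]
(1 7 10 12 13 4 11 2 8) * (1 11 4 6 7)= (2 8 11)(6 7 10 12 13)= [0, 1, 8, 3, 4, 5, 7, 10, 11, 9, 12, 2, 13, 6]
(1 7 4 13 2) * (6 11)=(1 7 4 13 2)(6 11)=[0, 7, 1, 3, 13, 5, 11, 4, 8, 9, 10, 6, 12, 2]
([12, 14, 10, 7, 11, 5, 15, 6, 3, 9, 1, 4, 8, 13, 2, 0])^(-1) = [15, 10, 14, 8, 11, 5, 7, 3, 12, 9, 2, 4, 0, 13, 1, 6]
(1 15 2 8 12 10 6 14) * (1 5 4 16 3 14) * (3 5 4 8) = (1 15 2 3 14 4 16 5 8 12 10 6) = [0, 15, 3, 14, 16, 8, 1, 7, 12, 9, 6, 11, 10, 13, 4, 2, 5]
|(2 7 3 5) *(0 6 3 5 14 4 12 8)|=21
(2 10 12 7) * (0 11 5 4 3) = (0 11 5 4 3)(2 10 12 7) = [11, 1, 10, 0, 3, 4, 6, 2, 8, 9, 12, 5, 7]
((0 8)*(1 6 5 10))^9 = ((0 8)(1 6 5 10))^9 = (0 8)(1 6 5 10)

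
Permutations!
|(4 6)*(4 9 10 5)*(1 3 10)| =|(1 3 10 5 4 6 9)| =7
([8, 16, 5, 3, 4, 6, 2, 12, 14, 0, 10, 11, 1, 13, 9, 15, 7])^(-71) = (0 8 14 9)(1 16 7 12)(2 5 6)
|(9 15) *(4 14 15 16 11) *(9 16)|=|(4 14 15 16 11)|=5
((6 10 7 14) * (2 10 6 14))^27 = (14)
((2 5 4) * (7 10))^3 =(7 10)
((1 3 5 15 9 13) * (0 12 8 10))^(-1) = ((0 12 8 10)(1 3 5 15 9 13))^(-1) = (0 10 8 12)(1 13 9 15 5 3)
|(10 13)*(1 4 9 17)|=|(1 4 9 17)(10 13)|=4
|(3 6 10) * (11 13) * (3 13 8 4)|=7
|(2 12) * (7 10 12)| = 4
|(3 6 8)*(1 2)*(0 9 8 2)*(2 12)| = |(0 9 8 3 6 12 2 1)| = 8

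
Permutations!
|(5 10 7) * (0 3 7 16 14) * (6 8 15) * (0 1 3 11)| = 42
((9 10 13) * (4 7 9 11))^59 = ((4 7 9 10 13 11))^59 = (4 11 13 10 9 7)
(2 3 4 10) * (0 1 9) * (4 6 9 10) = [1, 10, 3, 6, 4, 5, 9, 7, 8, 0, 2] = (0 1 10 2 3 6 9)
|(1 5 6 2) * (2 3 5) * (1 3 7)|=6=|(1 2 3 5 6 7)|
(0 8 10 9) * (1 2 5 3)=(0 8 10 9)(1 2 5 3)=[8, 2, 5, 1, 4, 3, 6, 7, 10, 0, 9]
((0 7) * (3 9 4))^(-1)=((0 7)(3 9 4))^(-1)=(0 7)(3 4 9)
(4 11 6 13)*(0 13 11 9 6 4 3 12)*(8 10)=(0 13 3 12)(4 9 6 11)(8 10)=[13, 1, 2, 12, 9, 5, 11, 7, 10, 6, 8, 4, 0, 3]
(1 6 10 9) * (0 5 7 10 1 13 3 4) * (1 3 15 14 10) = (0 5 7 1 6 3 4)(9 13 15 14 10) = [5, 6, 2, 4, 0, 7, 3, 1, 8, 13, 9, 11, 12, 15, 10, 14]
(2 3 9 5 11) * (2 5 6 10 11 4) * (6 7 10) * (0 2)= [2, 1, 3, 9, 0, 4, 6, 10, 8, 7, 11, 5]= (0 2 3 9 7 10 11 5 4)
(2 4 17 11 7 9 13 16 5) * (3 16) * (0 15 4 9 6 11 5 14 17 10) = (0 15 4 10)(2 9 13 3 16 14 17 5)(6 11 7) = [15, 1, 9, 16, 10, 2, 11, 6, 8, 13, 0, 7, 12, 3, 17, 4, 14, 5]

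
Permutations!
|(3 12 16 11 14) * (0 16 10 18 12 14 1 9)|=30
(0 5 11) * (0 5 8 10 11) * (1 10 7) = (0 8 7 1 10 11 5) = [8, 10, 2, 3, 4, 0, 6, 1, 7, 9, 11, 5]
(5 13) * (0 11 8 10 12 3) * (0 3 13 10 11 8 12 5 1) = (0 8 11 12 13 1)(5 10) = [8, 0, 2, 3, 4, 10, 6, 7, 11, 9, 5, 12, 13, 1]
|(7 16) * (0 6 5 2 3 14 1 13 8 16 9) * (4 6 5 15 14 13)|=|(0 5 2 3 13 8 16 7 9)(1 4 6 15 14)|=45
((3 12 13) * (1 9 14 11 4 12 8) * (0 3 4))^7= (14)(4 12 13)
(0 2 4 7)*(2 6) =(0 6 2 4 7) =[6, 1, 4, 3, 7, 5, 2, 0]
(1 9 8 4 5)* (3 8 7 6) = (1 9 7 6 3 8 4 5) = [0, 9, 2, 8, 5, 1, 3, 6, 4, 7]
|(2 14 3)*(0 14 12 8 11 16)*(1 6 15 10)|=|(0 14 3 2 12 8 11 16)(1 6 15 10)|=8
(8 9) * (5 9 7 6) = [0, 1, 2, 3, 4, 9, 5, 6, 7, 8] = (5 9 8 7 6)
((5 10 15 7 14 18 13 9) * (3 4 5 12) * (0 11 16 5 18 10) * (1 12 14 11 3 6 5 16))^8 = ((0 3 4 18 13 9 14 10 15 7 11 1 12 6 5))^8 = (0 15 3 7 4 11 18 1 13 12 9 6 14 5 10)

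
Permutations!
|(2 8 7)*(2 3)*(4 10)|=|(2 8 7 3)(4 10)|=4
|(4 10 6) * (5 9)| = 6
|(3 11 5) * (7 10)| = |(3 11 5)(7 10)| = 6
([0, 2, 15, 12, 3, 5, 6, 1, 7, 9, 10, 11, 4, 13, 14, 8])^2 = [0, 15, 8, 4, 12, 5, 6, 2, 1, 9, 10, 11, 3, 13, 14, 7]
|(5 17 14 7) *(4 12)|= |(4 12)(5 17 14 7)|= 4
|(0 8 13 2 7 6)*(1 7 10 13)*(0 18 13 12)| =|(0 8 1 7 6 18 13 2 10 12)| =10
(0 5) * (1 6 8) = [5, 6, 2, 3, 4, 0, 8, 7, 1] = (0 5)(1 6 8)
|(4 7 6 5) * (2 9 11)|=|(2 9 11)(4 7 6 5)|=12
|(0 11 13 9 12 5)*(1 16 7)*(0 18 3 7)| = |(0 11 13 9 12 5 18 3 7 1 16)| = 11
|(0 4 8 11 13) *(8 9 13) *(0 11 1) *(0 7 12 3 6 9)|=18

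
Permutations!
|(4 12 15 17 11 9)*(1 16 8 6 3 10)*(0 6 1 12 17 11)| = 30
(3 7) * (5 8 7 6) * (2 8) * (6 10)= (2 8 7 3 10 6 5)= [0, 1, 8, 10, 4, 2, 5, 3, 7, 9, 6]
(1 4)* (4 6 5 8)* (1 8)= (1 6 5)(4 8)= [0, 6, 2, 3, 8, 1, 5, 7, 4]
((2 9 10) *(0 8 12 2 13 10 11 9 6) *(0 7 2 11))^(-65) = ((0 8 12 11 9)(2 6 7)(10 13))^(-65) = (2 6 7)(10 13)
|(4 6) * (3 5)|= 2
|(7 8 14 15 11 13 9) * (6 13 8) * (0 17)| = |(0 17)(6 13 9 7)(8 14 15 11)| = 4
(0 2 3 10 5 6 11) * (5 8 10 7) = [2, 1, 3, 7, 4, 6, 11, 5, 10, 9, 8, 0] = (0 2 3 7 5 6 11)(8 10)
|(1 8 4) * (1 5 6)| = 5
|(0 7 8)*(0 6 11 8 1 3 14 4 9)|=21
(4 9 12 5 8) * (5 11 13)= (4 9 12 11 13 5 8)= [0, 1, 2, 3, 9, 8, 6, 7, 4, 12, 10, 13, 11, 5]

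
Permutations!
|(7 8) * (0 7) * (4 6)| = 6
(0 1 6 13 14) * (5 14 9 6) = [1, 5, 2, 3, 4, 14, 13, 7, 8, 6, 10, 11, 12, 9, 0] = (0 1 5 14)(6 13 9)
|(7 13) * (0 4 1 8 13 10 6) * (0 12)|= |(0 4 1 8 13 7 10 6 12)|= 9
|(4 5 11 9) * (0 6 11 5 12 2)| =|(0 6 11 9 4 12 2)| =7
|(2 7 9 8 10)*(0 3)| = |(0 3)(2 7 9 8 10)| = 10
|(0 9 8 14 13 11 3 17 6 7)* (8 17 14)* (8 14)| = |(0 9 17 6 7)(3 8 14 13 11)| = 5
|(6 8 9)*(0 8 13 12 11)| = 7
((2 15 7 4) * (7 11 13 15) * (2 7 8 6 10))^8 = (11 15 13)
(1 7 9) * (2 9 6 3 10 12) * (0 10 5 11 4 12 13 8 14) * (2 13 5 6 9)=(0 10 5 11 4 12 13 8 14)(1 7 9)(3 6)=[10, 7, 2, 6, 12, 11, 3, 9, 14, 1, 5, 4, 13, 8, 0]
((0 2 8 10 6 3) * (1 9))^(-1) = (0 3 6 10 8 2)(1 9)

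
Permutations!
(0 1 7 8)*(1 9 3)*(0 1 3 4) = [9, 7, 2, 3, 0, 5, 6, 8, 1, 4] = (0 9 4)(1 7 8)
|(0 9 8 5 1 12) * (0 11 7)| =8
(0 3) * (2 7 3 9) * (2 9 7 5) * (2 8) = (9)(0 7 3)(2 5 8) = [7, 1, 5, 0, 4, 8, 6, 3, 2, 9]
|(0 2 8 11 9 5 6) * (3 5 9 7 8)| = 15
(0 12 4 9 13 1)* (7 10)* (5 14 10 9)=(0 12 4 5 14 10 7 9 13 1)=[12, 0, 2, 3, 5, 14, 6, 9, 8, 13, 7, 11, 4, 1, 10]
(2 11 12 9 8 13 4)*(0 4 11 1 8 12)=[4, 8, 1, 3, 2, 5, 6, 7, 13, 12, 10, 0, 9, 11]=(0 4 2 1 8 13 11)(9 12)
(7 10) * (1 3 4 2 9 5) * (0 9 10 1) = (0 9 5)(1 3 4 2 10 7) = [9, 3, 10, 4, 2, 0, 6, 1, 8, 5, 7]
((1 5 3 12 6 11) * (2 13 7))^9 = ((1 5 3 12 6 11)(2 13 7))^9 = (13)(1 12)(3 11)(5 6)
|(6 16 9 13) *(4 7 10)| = |(4 7 10)(6 16 9 13)| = 12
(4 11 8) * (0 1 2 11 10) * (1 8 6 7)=(0 8 4 10)(1 2 11 6 7)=[8, 2, 11, 3, 10, 5, 7, 1, 4, 9, 0, 6]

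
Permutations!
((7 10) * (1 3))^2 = (10)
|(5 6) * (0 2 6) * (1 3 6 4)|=7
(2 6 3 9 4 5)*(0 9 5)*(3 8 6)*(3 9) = (0 3 5 2 9 4)(6 8) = [3, 1, 9, 5, 0, 2, 8, 7, 6, 4]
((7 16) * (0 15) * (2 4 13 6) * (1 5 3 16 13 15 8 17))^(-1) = (0 15 4 2 6 13 7 16 3 5 1 17 8)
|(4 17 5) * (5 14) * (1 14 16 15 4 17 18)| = |(1 14 5 17 16 15 4 18)| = 8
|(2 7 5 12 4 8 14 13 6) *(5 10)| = 10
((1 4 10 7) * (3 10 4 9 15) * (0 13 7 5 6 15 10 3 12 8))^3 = ((0 13 7 1 9 10 5 6 15 12 8))^3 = (0 1 5 12 13 9 6 8 7 10 15)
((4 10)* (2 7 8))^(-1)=((2 7 8)(4 10))^(-1)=(2 8 7)(4 10)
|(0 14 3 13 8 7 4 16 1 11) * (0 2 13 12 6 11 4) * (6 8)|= 12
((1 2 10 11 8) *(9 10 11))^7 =((1 2 11 8)(9 10))^7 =(1 8 11 2)(9 10)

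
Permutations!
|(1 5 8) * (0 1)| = 4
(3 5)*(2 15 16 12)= (2 15 16 12)(3 5)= [0, 1, 15, 5, 4, 3, 6, 7, 8, 9, 10, 11, 2, 13, 14, 16, 12]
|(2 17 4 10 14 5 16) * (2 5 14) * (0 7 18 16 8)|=|(0 7 18 16 5 8)(2 17 4 10)|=12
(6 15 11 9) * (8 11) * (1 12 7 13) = (1 12 7 13)(6 15 8 11 9) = [0, 12, 2, 3, 4, 5, 15, 13, 11, 6, 10, 9, 7, 1, 14, 8]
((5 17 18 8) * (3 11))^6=(5 18)(8 17)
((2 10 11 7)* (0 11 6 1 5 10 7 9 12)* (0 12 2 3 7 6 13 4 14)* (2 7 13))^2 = ((0 11 9 7 3 13 4 14)(1 5 10 2 6))^2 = (0 9 3 4)(1 10 6 5 2)(7 13 14 11)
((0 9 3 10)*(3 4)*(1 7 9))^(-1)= ((0 1 7 9 4 3 10))^(-1)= (0 10 3 4 9 7 1)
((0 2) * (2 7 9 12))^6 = ((0 7 9 12 2))^6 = (0 7 9 12 2)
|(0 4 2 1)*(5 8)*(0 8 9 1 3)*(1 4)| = 8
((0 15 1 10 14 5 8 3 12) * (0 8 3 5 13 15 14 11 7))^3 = (0 15 11 14 1 7 13 10)(3 5 8 12)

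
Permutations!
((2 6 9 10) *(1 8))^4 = ((1 8)(2 6 9 10))^4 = (10)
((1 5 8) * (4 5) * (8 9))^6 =((1 4 5 9 8))^6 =(1 4 5 9 8)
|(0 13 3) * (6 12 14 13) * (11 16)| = 6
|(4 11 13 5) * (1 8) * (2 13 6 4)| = |(1 8)(2 13 5)(4 11 6)| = 6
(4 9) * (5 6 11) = (4 9)(5 6 11) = [0, 1, 2, 3, 9, 6, 11, 7, 8, 4, 10, 5]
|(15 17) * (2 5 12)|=6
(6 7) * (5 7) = (5 7 6) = [0, 1, 2, 3, 4, 7, 5, 6]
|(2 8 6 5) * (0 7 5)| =6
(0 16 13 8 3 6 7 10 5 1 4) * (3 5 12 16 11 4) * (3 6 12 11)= [3, 6, 2, 12, 0, 1, 7, 10, 5, 9, 11, 4, 16, 8, 14, 15, 13]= (0 3 12 16 13 8 5 1 6 7 10 11 4)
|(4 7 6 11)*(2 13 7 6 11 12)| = 7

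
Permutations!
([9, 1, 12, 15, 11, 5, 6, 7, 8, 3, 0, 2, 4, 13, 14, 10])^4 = (0 10 15 3 9)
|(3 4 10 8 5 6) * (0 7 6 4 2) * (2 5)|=|(0 7 6 3 5 4 10 8 2)|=9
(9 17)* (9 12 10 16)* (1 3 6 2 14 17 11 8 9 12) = (1 3 6 2 14 17)(8 9 11)(10 16 12) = [0, 3, 14, 6, 4, 5, 2, 7, 9, 11, 16, 8, 10, 13, 17, 15, 12, 1]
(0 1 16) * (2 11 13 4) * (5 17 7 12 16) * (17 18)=(0 1 5 18 17 7 12 16)(2 11 13 4)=[1, 5, 11, 3, 2, 18, 6, 12, 8, 9, 10, 13, 16, 4, 14, 15, 0, 7, 17]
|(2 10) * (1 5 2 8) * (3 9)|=10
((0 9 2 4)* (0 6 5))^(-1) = (0 5 6 4 2 9)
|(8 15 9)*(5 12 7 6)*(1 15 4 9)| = 12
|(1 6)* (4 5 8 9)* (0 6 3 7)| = |(0 6 1 3 7)(4 5 8 9)| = 20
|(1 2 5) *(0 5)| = |(0 5 1 2)| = 4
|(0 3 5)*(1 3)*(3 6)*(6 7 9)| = 7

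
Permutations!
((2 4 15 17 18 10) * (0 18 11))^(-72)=(18)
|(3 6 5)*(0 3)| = |(0 3 6 5)| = 4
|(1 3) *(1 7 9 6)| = 5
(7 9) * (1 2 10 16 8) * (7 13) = (1 2 10 16 8)(7 9 13) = [0, 2, 10, 3, 4, 5, 6, 9, 1, 13, 16, 11, 12, 7, 14, 15, 8]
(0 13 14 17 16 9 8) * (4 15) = [13, 1, 2, 3, 15, 5, 6, 7, 0, 8, 10, 11, 12, 14, 17, 4, 9, 16] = (0 13 14 17 16 9 8)(4 15)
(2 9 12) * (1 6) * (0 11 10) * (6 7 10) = (0 11 6 1 7 10)(2 9 12) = [11, 7, 9, 3, 4, 5, 1, 10, 8, 12, 0, 6, 2]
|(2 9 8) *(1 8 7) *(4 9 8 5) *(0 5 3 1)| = |(0 5 4 9 7)(1 3)(2 8)| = 10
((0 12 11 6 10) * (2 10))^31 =((0 12 11 6 2 10))^31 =(0 12 11 6 2 10)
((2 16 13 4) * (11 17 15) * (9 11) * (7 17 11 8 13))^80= (2 4 13 8 9 15 17 7 16)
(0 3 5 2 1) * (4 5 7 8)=(0 3 7 8 4 5 2 1)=[3, 0, 1, 7, 5, 2, 6, 8, 4]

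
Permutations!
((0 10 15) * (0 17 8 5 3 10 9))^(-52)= (3 15 8)(5 10 17)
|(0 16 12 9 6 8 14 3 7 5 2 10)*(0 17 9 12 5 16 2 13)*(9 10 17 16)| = |(0 2 17 10 16 5 13)(3 7 9 6 8 14)| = 42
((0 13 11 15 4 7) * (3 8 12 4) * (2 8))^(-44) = (0 8 11 4 3)(2 13 12 15 7)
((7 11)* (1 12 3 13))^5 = ((1 12 3 13)(7 11))^5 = (1 12 3 13)(7 11)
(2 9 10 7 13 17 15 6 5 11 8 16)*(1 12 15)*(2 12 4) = [0, 4, 9, 3, 2, 11, 5, 13, 16, 10, 7, 8, 15, 17, 14, 6, 12, 1] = (1 4 2 9 10 7 13 17)(5 11 8 16 12 15 6)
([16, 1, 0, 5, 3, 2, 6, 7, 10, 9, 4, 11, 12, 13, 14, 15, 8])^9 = [16, 1, 0, 5, 3, 2, 6, 7, 10, 9, 4, 11, 12, 13, 14, 15, 8]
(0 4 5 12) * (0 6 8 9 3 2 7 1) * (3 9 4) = (0 3 2 7 1)(4 5 12 6 8) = [3, 0, 7, 2, 5, 12, 8, 1, 4, 9, 10, 11, 6]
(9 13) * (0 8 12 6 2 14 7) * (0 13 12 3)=(0 8 3)(2 14 7 13 9 12 6)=[8, 1, 14, 0, 4, 5, 2, 13, 3, 12, 10, 11, 6, 9, 7]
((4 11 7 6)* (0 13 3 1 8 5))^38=((0 13 3 1 8 5)(4 11 7 6))^38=(0 3 8)(1 5 13)(4 7)(6 11)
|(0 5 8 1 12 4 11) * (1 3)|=8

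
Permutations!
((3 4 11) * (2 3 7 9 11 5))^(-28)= (7 11 9)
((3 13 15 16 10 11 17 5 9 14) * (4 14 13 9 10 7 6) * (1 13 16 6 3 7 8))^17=(1 7 13 3 15 9 6 16 4 8 14)(5 10 11 17)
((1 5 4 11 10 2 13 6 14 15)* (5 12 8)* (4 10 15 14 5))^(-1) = ((1 12 8 4 11 15)(2 13 6 5 10))^(-1) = (1 15 11 4 8 12)(2 10 5 6 13)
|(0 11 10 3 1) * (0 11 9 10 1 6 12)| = 6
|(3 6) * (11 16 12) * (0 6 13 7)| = 15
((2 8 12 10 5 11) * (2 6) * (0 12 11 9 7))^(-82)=((0 12 10 5 9 7)(2 8 11 6))^(-82)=(0 10 9)(2 11)(5 7 12)(6 8)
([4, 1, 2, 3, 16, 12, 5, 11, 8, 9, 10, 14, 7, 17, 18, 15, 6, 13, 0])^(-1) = [18, 1, 2, 3, 0, 6, 16, 12, 8, 9, 10, 7, 5, 17, 11, 15, 4, 13, 14]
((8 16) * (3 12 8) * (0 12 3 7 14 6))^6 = (0 6 14 7 16 8 12) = ((0 12 8 16 7 14 6))^6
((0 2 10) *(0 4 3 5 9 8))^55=((0 2 10 4 3 5 9 8))^55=(0 8 9 5 3 4 10 2)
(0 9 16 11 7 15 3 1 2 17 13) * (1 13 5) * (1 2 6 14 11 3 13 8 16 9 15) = [15, 6, 17, 8, 4, 2, 14, 1, 16, 9, 10, 7, 12, 0, 11, 13, 3, 5] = (0 15 13)(1 6 14 11 7)(2 17 5)(3 8 16)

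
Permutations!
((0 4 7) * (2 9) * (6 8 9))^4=(9)(0 4 7)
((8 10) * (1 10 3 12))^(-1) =(1 12 3 8 10)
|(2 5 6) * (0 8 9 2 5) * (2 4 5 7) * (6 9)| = |(0 8 6 7 2)(4 5 9)| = 15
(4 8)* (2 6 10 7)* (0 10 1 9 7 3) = [10, 9, 6, 0, 8, 5, 1, 2, 4, 7, 3] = (0 10 3)(1 9 7 2 6)(4 8)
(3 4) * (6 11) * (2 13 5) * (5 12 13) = (2 5)(3 4)(6 11)(12 13) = [0, 1, 5, 4, 3, 2, 11, 7, 8, 9, 10, 6, 13, 12]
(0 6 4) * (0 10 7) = (0 6 4 10 7) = [6, 1, 2, 3, 10, 5, 4, 0, 8, 9, 7]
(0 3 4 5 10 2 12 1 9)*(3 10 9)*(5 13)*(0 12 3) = [10, 0, 3, 4, 13, 9, 6, 7, 8, 12, 2, 11, 1, 5] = (0 10 2 3 4 13 5 9 12 1)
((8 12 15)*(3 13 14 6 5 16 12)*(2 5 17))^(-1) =(2 17 6 14 13 3 8 15 12 16 5)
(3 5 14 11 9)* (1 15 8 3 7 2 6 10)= [0, 15, 6, 5, 4, 14, 10, 2, 3, 7, 1, 9, 12, 13, 11, 8]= (1 15 8 3 5 14 11 9 7 2 6 10)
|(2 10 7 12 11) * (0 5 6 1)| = 20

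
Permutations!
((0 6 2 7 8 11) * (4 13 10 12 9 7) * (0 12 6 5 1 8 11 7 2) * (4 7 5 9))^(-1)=((0 9 2 7 11 12 4 13 10 6)(1 8 5))^(-1)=(0 6 10 13 4 12 11 7 2 9)(1 5 8)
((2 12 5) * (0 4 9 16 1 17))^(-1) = ((0 4 9 16 1 17)(2 12 5))^(-1) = (0 17 1 16 9 4)(2 5 12)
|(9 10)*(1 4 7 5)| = |(1 4 7 5)(9 10)| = 4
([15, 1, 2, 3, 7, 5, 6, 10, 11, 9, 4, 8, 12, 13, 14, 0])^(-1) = (0 15)(4 10 7)(8 11)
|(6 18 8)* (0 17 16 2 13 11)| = 6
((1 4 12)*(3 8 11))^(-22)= ((1 4 12)(3 8 11))^(-22)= (1 12 4)(3 11 8)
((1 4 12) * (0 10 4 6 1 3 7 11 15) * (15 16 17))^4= (0 3 17 4 11)(7 15 12 16 10)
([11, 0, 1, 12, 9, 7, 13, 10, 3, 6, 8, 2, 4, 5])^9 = [11, 0, 1, 8, 12, 13, 9, 5, 10, 4, 7, 2, 3, 6]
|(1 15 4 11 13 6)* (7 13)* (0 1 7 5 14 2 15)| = 6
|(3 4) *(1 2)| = |(1 2)(3 4)| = 2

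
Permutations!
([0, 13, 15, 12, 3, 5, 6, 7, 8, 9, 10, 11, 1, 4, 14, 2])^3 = (1 3 13 12 4)(2 15)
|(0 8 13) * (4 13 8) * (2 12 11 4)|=6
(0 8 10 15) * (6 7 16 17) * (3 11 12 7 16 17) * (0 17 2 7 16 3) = (0 8 10 15 17 6 3 11 12 16)(2 7) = [8, 1, 7, 11, 4, 5, 3, 2, 10, 9, 15, 12, 16, 13, 14, 17, 0, 6]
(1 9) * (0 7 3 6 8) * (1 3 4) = [7, 9, 2, 6, 1, 5, 8, 4, 0, 3] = (0 7 4 1 9 3 6 8)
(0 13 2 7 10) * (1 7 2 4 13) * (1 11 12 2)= [11, 7, 1, 3, 13, 5, 6, 10, 8, 9, 0, 12, 2, 4]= (0 11 12 2 1 7 10)(4 13)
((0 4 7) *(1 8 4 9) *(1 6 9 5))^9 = (0 8)(1 7)(4 5)(6 9)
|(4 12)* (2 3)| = 2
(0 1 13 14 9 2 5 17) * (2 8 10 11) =[1, 13, 5, 3, 4, 17, 6, 7, 10, 8, 11, 2, 12, 14, 9, 15, 16, 0] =(0 1 13 14 9 8 10 11 2 5 17)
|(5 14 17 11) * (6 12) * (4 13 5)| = 6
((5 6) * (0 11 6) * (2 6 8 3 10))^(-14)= (0 8 10 6)(2 5 11 3)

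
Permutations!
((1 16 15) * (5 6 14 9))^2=(1 15 16)(5 14)(6 9)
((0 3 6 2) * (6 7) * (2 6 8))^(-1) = (0 2 8 7 3) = ((0 3 7 8 2))^(-1)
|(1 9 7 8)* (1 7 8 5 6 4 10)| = |(1 9 8 7 5 6 4 10)| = 8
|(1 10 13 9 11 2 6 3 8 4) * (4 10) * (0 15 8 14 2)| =|(0 15 8 10 13 9 11)(1 4)(2 6 3 14)| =28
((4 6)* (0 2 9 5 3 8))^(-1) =((0 2 9 5 3 8)(4 6))^(-1) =(0 8 3 5 9 2)(4 6)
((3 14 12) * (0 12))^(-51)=(0 12 3 14)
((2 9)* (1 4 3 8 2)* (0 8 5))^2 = ((0 8 2 9 1 4 3 5))^2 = (0 2 1 3)(4 5 8 9)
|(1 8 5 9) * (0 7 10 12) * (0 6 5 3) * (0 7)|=|(1 8 3 7 10 12 6 5 9)|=9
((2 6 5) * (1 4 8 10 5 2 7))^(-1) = ((1 4 8 10 5 7)(2 6))^(-1) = (1 7 5 10 8 4)(2 6)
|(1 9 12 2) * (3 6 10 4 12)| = 8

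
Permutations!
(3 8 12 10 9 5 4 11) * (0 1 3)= (0 1 3 8 12 10 9 5 4 11)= [1, 3, 2, 8, 11, 4, 6, 7, 12, 5, 9, 0, 10]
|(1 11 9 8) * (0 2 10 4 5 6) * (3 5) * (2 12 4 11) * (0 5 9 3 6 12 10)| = 8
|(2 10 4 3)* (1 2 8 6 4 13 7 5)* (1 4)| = |(1 2 10 13 7 5 4 3 8 6)| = 10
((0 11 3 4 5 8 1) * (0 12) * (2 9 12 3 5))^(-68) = ((0 11 5 8 1 3 4 2 9 12))^(-68) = (0 5 1 4 9)(2 12 11 8 3)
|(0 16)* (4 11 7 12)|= 4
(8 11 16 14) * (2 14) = (2 14 8 11 16) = [0, 1, 14, 3, 4, 5, 6, 7, 11, 9, 10, 16, 12, 13, 8, 15, 2]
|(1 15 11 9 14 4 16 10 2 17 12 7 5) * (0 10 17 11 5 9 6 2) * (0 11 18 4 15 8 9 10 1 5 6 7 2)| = |(0 1 8 9 14 15 6)(2 18 4 16 17 12)(7 10 11)| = 42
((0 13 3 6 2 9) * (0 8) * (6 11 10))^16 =(0 9 6 11 13 8 2 10 3)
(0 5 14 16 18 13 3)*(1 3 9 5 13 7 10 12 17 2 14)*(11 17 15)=(0 13 9 5 1 3)(2 14 16 18 7 10 12 15 11 17)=[13, 3, 14, 0, 4, 1, 6, 10, 8, 5, 12, 17, 15, 9, 16, 11, 18, 2, 7]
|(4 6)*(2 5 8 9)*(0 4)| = 12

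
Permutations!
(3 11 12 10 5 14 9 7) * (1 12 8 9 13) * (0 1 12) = (0 1)(3 11 8 9 7)(5 14 13 12 10) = [1, 0, 2, 11, 4, 14, 6, 3, 9, 7, 5, 8, 10, 12, 13]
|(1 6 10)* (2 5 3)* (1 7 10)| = 6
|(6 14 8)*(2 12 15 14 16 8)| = |(2 12 15 14)(6 16 8)| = 12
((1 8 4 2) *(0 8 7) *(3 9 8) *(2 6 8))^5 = (0 7 1 2 9 3)(4 8 6)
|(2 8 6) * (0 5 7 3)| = |(0 5 7 3)(2 8 6)| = 12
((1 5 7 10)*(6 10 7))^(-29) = ((1 5 6 10))^(-29) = (1 10 6 5)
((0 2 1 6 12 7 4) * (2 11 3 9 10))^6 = (0 1 11 6 3 12 9 7 10 4 2)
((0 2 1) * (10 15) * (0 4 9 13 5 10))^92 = (0 1 9 5 15 2 4 13 10)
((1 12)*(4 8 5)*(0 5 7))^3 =((0 5 4 8 7)(1 12))^3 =(0 8 5 7 4)(1 12)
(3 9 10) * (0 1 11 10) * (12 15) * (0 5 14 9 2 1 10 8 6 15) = (0 10 3 2 1 11 8 6 15 12)(5 14 9) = [10, 11, 1, 2, 4, 14, 15, 7, 6, 5, 3, 8, 0, 13, 9, 12]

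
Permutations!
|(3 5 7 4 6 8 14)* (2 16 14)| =9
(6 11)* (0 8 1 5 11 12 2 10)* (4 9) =(0 8 1 5 11 6 12 2 10)(4 9) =[8, 5, 10, 3, 9, 11, 12, 7, 1, 4, 0, 6, 2]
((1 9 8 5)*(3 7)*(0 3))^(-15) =(1 9 8 5)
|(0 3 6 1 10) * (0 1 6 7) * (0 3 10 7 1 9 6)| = 12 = |(0 10 9 6)(1 7 3)|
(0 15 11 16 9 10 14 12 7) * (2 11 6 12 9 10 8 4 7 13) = (0 15 6 12 13 2 11 16 10 14 9 8 4 7) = [15, 1, 11, 3, 7, 5, 12, 0, 4, 8, 14, 16, 13, 2, 9, 6, 10]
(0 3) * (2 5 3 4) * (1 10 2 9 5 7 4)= (0 1 10 2 7 4 9 5 3)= [1, 10, 7, 0, 9, 3, 6, 4, 8, 5, 2]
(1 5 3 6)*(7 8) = (1 5 3 6)(7 8) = [0, 5, 2, 6, 4, 3, 1, 8, 7]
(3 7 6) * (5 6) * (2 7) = [0, 1, 7, 2, 4, 6, 3, 5] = (2 7 5 6 3)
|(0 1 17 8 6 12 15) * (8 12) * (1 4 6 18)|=|(0 4 6 8 18 1 17 12 15)|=9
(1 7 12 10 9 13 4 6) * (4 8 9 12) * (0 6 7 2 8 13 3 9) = [6, 2, 8, 9, 7, 5, 1, 4, 0, 3, 12, 11, 10, 13] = (13)(0 6 1 2 8)(3 9)(4 7)(10 12)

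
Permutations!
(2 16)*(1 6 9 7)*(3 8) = (1 6 9 7)(2 16)(3 8) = [0, 6, 16, 8, 4, 5, 9, 1, 3, 7, 10, 11, 12, 13, 14, 15, 2]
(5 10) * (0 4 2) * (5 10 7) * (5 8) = (10)(0 4 2)(5 7 8) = [4, 1, 0, 3, 2, 7, 6, 8, 5, 9, 10]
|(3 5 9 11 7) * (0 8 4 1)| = 20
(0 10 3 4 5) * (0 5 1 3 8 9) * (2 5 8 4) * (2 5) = (0 10 4 1 3 5 8 9) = [10, 3, 2, 5, 1, 8, 6, 7, 9, 0, 4]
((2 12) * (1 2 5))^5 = (1 2 12 5)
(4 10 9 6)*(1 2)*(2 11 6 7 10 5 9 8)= (1 11 6 4 5 9 7 10 8 2)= [0, 11, 1, 3, 5, 9, 4, 10, 2, 7, 8, 6]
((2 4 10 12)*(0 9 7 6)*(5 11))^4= (12)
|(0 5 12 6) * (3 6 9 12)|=4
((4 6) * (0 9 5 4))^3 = (0 4 9 6 5)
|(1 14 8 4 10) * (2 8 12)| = 7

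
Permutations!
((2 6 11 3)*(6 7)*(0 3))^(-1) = (0 11 6 7 2 3)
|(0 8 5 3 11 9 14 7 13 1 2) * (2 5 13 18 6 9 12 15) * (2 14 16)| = 16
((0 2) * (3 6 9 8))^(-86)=(3 9)(6 8)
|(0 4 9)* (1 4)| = |(0 1 4 9)| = 4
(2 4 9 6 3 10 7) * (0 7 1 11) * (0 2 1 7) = (1 11 2 4 9 6 3 10 7) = [0, 11, 4, 10, 9, 5, 3, 1, 8, 6, 7, 2]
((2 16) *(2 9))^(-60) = (16)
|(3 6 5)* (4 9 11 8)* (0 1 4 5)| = |(0 1 4 9 11 8 5 3 6)| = 9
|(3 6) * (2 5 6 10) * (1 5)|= |(1 5 6 3 10 2)|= 6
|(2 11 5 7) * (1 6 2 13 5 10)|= |(1 6 2 11 10)(5 7 13)|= 15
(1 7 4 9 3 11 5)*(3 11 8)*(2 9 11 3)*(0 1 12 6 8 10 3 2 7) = (0 1)(2 9)(3 10)(4 11 5 12 6 8 7) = [1, 0, 9, 10, 11, 12, 8, 4, 7, 2, 3, 5, 6]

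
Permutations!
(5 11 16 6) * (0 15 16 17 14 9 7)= [15, 1, 2, 3, 4, 11, 5, 0, 8, 7, 10, 17, 12, 13, 9, 16, 6, 14]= (0 15 16 6 5 11 17 14 9 7)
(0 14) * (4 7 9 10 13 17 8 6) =(0 14)(4 7 9 10 13 17 8 6) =[14, 1, 2, 3, 7, 5, 4, 9, 6, 10, 13, 11, 12, 17, 0, 15, 16, 8]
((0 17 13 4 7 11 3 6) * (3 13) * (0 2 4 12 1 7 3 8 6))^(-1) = (0 3 4 2 6 8 17)(1 12 13 11 7)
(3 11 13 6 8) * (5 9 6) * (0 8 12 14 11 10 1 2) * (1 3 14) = (0 8 14 11 13 5 9 6 12 1 2)(3 10) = [8, 2, 0, 10, 4, 9, 12, 7, 14, 6, 3, 13, 1, 5, 11]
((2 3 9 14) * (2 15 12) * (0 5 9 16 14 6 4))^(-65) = ((0 5 9 6 4)(2 3 16 14 15 12))^(-65) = (2 3 16 14 15 12)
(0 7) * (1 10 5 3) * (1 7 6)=(0 6 1 10 5 3 7)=[6, 10, 2, 7, 4, 3, 1, 0, 8, 9, 5]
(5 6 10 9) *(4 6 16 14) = (4 6 10 9 5 16 14) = [0, 1, 2, 3, 6, 16, 10, 7, 8, 5, 9, 11, 12, 13, 4, 15, 14]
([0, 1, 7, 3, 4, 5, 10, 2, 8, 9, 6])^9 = (2 7)(6 10)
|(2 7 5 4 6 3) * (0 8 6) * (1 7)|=9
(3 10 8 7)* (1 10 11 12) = [0, 10, 2, 11, 4, 5, 6, 3, 7, 9, 8, 12, 1] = (1 10 8 7 3 11 12)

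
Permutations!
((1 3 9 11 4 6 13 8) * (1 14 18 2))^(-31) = (1 9 4 13 14 2 3 11 6 8 18)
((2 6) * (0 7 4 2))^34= ((0 7 4 2 6))^34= (0 6 2 4 7)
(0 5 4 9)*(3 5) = [3, 1, 2, 5, 9, 4, 6, 7, 8, 0] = (0 3 5 4 9)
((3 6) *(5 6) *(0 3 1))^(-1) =(0 1 6 5 3)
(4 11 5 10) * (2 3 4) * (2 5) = (2 3 4 11)(5 10) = [0, 1, 3, 4, 11, 10, 6, 7, 8, 9, 5, 2]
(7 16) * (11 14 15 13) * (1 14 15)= [0, 14, 2, 3, 4, 5, 6, 16, 8, 9, 10, 15, 12, 11, 1, 13, 7]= (1 14)(7 16)(11 15 13)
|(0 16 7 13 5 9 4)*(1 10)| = 14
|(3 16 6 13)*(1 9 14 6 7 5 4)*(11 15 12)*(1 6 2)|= |(1 9 14 2)(3 16 7 5 4 6 13)(11 15 12)|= 84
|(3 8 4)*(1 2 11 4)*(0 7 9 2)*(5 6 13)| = |(0 7 9 2 11 4 3 8 1)(5 6 13)| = 9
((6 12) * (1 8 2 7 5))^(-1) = (1 5 7 2 8)(6 12)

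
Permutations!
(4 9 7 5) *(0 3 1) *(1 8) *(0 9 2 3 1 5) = (0 1 9 7)(2 3 8 5 4) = [1, 9, 3, 8, 2, 4, 6, 0, 5, 7]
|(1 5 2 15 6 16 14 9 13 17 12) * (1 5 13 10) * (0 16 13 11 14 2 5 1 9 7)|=12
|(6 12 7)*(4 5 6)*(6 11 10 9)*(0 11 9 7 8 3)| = 11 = |(0 11 10 7 4 5 9 6 12 8 3)|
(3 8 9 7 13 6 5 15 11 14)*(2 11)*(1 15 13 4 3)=(1 15 2 11 14)(3 8 9 7 4)(5 13 6)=[0, 15, 11, 8, 3, 13, 5, 4, 9, 7, 10, 14, 12, 6, 1, 2]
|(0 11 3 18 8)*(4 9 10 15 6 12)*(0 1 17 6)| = |(0 11 3 18 8 1 17 6 12 4 9 10 15)| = 13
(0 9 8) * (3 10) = (0 9 8)(3 10) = [9, 1, 2, 10, 4, 5, 6, 7, 0, 8, 3]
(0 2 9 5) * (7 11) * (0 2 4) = (0 4)(2 9 5)(7 11) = [4, 1, 9, 3, 0, 2, 6, 11, 8, 5, 10, 7]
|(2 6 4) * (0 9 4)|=5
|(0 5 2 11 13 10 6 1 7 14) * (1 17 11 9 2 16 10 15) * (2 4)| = 12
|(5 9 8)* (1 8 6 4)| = |(1 8 5 9 6 4)| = 6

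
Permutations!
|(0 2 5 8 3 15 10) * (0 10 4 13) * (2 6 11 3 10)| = |(0 6 11 3 15 4 13)(2 5 8 10)| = 28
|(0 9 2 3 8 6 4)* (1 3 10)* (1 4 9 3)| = 8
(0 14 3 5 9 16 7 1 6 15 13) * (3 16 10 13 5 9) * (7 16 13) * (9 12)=(16)(0 14 13)(1 6 15 5 3 12 9 10 7)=[14, 6, 2, 12, 4, 3, 15, 1, 8, 10, 7, 11, 9, 0, 13, 5, 16]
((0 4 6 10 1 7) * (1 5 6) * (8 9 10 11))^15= (0 7 1 4)(5 8)(6 9)(10 11)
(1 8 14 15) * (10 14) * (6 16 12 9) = [0, 8, 2, 3, 4, 5, 16, 7, 10, 6, 14, 11, 9, 13, 15, 1, 12] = (1 8 10 14 15)(6 16 12 9)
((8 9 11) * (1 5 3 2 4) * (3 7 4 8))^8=((1 5 7 4)(2 8 9 11 3))^8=(2 11 8 3 9)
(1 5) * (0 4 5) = (0 4 5 1) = [4, 0, 2, 3, 5, 1]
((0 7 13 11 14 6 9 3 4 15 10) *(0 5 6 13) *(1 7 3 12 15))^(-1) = (0 7 1 4 3)(5 10 15 12 9 6)(11 13 14)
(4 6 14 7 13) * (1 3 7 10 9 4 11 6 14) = (1 3 7 13 11 6)(4 14 10 9) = [0, 3, 2, 7, 14, 5, 1, 13, 8, 4, 9, 6, 12, 11, 10]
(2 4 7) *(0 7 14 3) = (0 7 2 4 14 3) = [7, 1, 4, 0, 14, 5, 6, 2, 8, 9, 10, 11, 12, 13, 3]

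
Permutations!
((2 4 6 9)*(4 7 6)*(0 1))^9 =((0 1)(2 7 6 9))^9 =(0 1)(2 7 6 9)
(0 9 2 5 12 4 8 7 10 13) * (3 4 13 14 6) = (0 9 2 5 12 13)(3 4 8 7 10 14 6) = [9, 1, 5, 4, 8, 12, 3, 10, 7, 2, 14, 11, 13, 0, 6]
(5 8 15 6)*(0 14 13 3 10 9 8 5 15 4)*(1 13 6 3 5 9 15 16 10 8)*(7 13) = (0 14 6 16 10 15 3 8 4)(1 7 13 5 9) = [14, 7, 2, 8, 0, 9, 16, 13, 4, 1, 15, 11, 12, 5, 6, 3, 10]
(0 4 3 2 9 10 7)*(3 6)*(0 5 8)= [4, 1, 9, 2, 6, 8, 3, 5, 0, 10, 7]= (0 4 6 3 2 9 10 7 5 8)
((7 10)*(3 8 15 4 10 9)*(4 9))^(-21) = ((3 8 15 9)(4 10 7))^(-21) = (3 9 15 8)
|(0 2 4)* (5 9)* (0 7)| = 4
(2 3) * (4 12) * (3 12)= (2 12 4 3)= [0, 1, 12, 2, 3, 5, 6, 7, 8, 9, 10, 11, 4]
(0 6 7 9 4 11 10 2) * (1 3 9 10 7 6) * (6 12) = (0 1 3 9 4 11 7 10 2)(6 12) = [1, 3, 0, 9, 11, 5, 12, 10, 8, 4, 2, 7, 6]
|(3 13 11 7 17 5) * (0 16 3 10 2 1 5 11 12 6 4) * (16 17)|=20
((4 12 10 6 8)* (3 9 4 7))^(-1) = (3 7 8 6 10 12 4 9)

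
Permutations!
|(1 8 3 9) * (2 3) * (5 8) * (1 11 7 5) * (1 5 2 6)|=20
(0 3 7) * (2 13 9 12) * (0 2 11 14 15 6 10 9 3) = (2 13 3 7)(6 10 9 12 11 14 15) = [0, 1, 13, 7, 4, 5, 10, 2, 8, 12, 9, 14, 11, 3, 15, 6]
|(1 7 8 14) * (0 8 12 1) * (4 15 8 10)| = |(0 10 4 15 8 14)(1 7 12)| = 6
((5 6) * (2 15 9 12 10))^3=((2 15 9 12 10)(5 6))^3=(2 12 15 10 9)(5 6)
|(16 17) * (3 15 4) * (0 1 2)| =|(0 1 2)(3 15 4)(16 17)| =6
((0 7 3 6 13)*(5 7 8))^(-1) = (0 13 6 3 7 5 8)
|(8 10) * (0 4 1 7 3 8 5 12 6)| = 10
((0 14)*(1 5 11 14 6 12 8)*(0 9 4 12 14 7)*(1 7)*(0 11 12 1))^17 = (0 5 6 12 14 8 9 7 4 11 1) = ((0 6 14 9 4 1 5 12 8 7 11))^17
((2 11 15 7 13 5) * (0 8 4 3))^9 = (0 8 4 3)(2 7)(5 15)(11 13)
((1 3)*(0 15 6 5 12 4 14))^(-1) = (0 14 4 12 5 6 15)(1 3)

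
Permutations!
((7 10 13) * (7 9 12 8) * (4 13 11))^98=((4 13 9 12 8 7 10 11))^98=(4 9 8 10)(7 11 13 12)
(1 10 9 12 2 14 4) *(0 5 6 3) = (0 5 6 3)(1 10 9 12 2 14 4) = [5, 10, 14, 0, 1, 6, 3, 7, 8, 12, 9, 11, 2, 13, 4]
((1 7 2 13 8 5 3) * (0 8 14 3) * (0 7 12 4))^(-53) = ((0 8 5 7 2 13 14 3 1 12 4))^(-53) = (0 5 2 14 1 4 8 7 13 3 12)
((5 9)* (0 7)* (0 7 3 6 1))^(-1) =(0 1 6 3)(5 9)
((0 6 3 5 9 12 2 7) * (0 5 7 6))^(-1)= (2 12 9 5 7 3 6)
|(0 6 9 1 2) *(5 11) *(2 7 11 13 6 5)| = 9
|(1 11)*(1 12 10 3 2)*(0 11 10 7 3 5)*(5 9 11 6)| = 24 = |(0 6 5)(1 10 9 11 12 7 3 2)|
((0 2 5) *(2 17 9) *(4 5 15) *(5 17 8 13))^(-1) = (0 5 13 8)(2 9 17 4 15)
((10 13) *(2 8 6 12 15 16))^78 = (16)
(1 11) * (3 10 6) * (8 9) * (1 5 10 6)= (1 11 5 10)(3 6)(8 9)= [0, 11, 2, 6, 4, 10, 3, 7, 9, 8, 1, 5]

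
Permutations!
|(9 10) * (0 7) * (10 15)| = 6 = |(0 7)(9 15 10)|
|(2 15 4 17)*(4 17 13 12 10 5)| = 15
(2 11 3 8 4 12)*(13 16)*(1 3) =(1 3 8 4 12 2 11)(13 16) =[0, 3, 11, 8, 12, 5, 6, 7, 4, 9, 10, 1, 2, 16, 14, 15, 13]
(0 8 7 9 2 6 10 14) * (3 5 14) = [8, 1, 6, 5, 4, 14, 10, 9, 7, 2, 3, 11, 12, 13, 0] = (0 8 7 9 2 6 10 3 5 14)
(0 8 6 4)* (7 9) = (0 8 6 4)(7 9) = [8, 1, 2, 3, 0, 5, 4, 9, 6, 7]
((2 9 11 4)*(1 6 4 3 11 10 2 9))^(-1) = ((1 6 4 9 10 2)(3 11))^(-1) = (1 2 10 9 4 6)(3 11)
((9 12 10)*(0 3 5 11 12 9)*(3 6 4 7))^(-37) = ((0 6 4 7 3 5 11 12 10))^(-37) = (0 10 12 11 5 3 7 4 6)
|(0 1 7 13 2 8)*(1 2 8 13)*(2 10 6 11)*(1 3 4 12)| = |(0 10 6 11 2 13 8)(1 7 3 4 12)| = 35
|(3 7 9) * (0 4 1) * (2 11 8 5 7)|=21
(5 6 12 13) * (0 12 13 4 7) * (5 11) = (0 12 4 7)(5 6 13 11) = [12, 1, 2, 3, 7, 6, 13, 0, 8, 9, 10, 5, 4, 11]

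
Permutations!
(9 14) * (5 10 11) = (5 10 11)(9 14) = [0, 1, 2, 3, 4, 10, 6, 7, 8, 14, 11, 5, 12, 13, 9]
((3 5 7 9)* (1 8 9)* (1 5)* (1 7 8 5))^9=(1 9)(3 5)(7 8)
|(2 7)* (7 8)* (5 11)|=6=|(2 8 7)(5 11)|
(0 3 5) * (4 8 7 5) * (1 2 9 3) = (0 1 2 9 3 4 8 7 5) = [1, 2, 9, 4, 8, 0, 6, 5, 7, 3]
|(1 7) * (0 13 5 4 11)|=10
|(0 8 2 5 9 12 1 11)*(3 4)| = |(0 8 2 5 9 12 1 11)(3 4)| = 8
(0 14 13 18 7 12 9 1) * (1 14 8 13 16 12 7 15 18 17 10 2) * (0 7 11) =(0 8 13 17 10 2 1 7 11)(9 14 16 12)(15 18) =[8, 7, 1, 3, 4, 5, 6, 11, 13, 14, 2, 0, 9, 17, 16, 18, 12, 10, 15]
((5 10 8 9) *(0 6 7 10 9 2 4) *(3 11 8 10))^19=((0 6 7 3 11 8 2 4)(5 9))^19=(0 3 2 6 11 4 7 8)(5 9)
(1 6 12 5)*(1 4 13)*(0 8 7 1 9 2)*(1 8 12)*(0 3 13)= (0 12 5 4)(1 6)(2 3 13 9)(7 8)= [12, 6, 3, 13, 0, 4, 1, 8, 7, 2, 10, 11, 5, 9]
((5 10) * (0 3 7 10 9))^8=((0 3 7 10 5 9))^8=(0 7 5)(3 10 9)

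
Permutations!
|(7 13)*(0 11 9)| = 6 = |(0 11 9)(7 13)|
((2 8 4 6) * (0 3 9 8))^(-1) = ((0 3 9 8 4 6 2))^(-1) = (0 2 6 4 8 9 3)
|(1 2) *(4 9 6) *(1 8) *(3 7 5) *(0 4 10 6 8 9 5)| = 20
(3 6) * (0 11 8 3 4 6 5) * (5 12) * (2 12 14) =[11, 1, 12, 14, 6, 0, 4, 7, 3, 9, 10, 8, 5, 13, 2] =(0 11 8 3 14 2 12 5)(4 6)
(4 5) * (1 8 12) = (1 8 12)(4 5) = [0, 8, 2, 3, 5, 4, 6, 7, 12, 9, 10, 11, 1]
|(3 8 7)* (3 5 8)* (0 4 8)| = |(0 4 8 7 5)| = 5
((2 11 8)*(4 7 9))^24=(11)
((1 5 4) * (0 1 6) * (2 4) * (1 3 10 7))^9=((0 3 10 7 1 5 2 4 6))^9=(10)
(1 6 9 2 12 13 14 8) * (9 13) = [0, 6, 12, 3, 4, 5, 13, 7, 1, 2, 10, 11, 9, 14, 8] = (1 6 13 14 8)(2 12 9)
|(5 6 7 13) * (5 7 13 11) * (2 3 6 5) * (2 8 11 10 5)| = |(2 3 6 13 7 10 5)(8 11)| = 14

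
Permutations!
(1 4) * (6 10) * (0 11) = (0 11)(1 4)(6 10) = [11, 4, 2, 3, 1, 5, 10, 7, 8, 9, 6, 0]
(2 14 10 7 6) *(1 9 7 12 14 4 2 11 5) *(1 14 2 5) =[0, 9, 4, 3, 5, 14, 11, 6, 8, 7, 12, 1, 2, 13, 10] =(1 9 7 6 11)(2 4 5 14 10 12)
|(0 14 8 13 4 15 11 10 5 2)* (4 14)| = 21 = |(0 4 15 11 10 5 2)(8 13 14)|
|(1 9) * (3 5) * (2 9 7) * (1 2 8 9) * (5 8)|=7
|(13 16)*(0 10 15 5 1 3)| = 6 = |(0 10 15 5 1 3)(13 16)|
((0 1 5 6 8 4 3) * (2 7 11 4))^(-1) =(0 3 4 11 7 2 8 6 5 1)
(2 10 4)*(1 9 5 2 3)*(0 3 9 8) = (0 3 1 8)(2 10 4 9 5) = [3, 8, 10, 1, 9, 2, 6, 7, 0, 5, 4]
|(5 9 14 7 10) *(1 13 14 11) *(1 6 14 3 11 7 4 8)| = |(1 13 3 11 6 14 4 8)(5 9 7 10)| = 8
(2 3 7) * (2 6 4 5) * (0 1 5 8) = (0 1 5 2 3 7 6 4 8) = [1, 5, 3, 7, 8, 2, 4, 6, 0]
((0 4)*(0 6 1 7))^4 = ((0 4 6 1 7))^4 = (0 7 1 6 4)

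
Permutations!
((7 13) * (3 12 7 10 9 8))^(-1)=(3 8 9 10 13 7 12)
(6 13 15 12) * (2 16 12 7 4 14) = [0, 1, 16, 3, 14, 5, 13, 4, 8, 9, 10, 11, 6, 15, 2, 7, 12] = (2 16 12 6 13 15 7 4 14)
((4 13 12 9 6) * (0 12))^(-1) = ((0 12 9 6 4 13))^(-1) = (0 13 4 6 9 12)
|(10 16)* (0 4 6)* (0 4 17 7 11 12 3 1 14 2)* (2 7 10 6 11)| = |(0 17 10 16 6 4 11 12 3 1 14 7 2)| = 13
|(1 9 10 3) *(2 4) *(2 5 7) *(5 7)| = 12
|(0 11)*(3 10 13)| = 6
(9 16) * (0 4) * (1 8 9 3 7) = [4, 8, 2, 7, 0, 5, 6, 1, 9, 16, 10, 11, 12, 13, 14, 15, 3] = (0 4)(1 8 9 16 3 7)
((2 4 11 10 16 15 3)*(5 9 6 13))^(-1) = (2 3 15 16 10 11 4)(5 13 6 9)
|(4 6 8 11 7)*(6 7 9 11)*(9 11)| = |(11)(4 7)(6 8)| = 2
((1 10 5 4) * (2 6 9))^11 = (1 4 5 10)(2 9 6)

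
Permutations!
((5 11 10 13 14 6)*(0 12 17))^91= ((0 12 17)(5 11 10 13 14 6))^91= (0 12 17)(5 11 10 13 14 6)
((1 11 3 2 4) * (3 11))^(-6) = (11)(1 2)(3 4)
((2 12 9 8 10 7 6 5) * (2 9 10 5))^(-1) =((2 12 10 7 6)(5 9 8))^(-1) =(2 6 7 10 12)(5 8 9)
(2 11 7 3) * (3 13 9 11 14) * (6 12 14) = (2 6 12 14 3)(7 13 9 11) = [0, 1, 6, 2, 4, 5, 12, 13, 8, 11, 10, 7, 14, 9, 3]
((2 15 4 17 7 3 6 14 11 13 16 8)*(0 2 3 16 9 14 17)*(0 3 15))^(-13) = (0 2)(3 7 15 6 16 4 17 8)(9 13 11 14)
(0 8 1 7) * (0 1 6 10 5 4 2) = (0 8 6 10 5 4 2)(1 7) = [8, 7, 0, 3, 2, 4, 10, 1, 6, 9, 5]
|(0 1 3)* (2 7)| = 6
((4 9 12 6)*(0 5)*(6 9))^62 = ((0 5)(4 6)(9 12))^62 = (12)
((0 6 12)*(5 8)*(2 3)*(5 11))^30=(12)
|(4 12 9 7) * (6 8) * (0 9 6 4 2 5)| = |(0 9 7 2 5)(4 12 6 8)| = 20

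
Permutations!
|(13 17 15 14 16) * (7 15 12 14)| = |(7 15)(12 14 16 13 17)| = 10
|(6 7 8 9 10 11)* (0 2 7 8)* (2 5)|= |(0 5 2 7)(6 8 9 10 11)|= 20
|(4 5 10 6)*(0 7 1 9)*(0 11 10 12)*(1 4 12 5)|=|(0 7 4 1 9 11 10 6 12)|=9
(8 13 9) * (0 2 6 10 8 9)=(0 2 6 10 8 13)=[2, 1, 6, 3, 4, 5, 10, 7, 13, 9, 8, 11, 12, 0]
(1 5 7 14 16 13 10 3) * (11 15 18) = (1 5 7 14 16 13 10 3)(11 15 18) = [0, 5, 2, 1, 4, 7, 6, 14, 8, 9, 3, 15, 12, 10, 16, 18, 13, 17, 11]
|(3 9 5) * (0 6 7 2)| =12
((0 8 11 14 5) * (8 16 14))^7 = (0 5 14 16)(8 11) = ((0 16 14 5)(8 11))^7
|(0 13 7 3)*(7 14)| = 5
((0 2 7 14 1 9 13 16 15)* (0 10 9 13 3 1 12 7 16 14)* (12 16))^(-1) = (0 7 12 2)(1 3 9 10 15 16 14 13)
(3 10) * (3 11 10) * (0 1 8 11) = (0 1 8 11 10) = [1, 8, 2, 3, 4, 5, 6, 7, 11, 9, 0, 10]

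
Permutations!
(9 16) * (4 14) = (4 14)(9 16) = [0, 1, 2, 3, 14, 5, 6, 7, 8, 16, 10, 11, 12, 13, 4, 15, 9]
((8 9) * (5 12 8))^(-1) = (5 9 8 12)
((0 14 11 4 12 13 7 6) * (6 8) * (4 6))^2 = (0 11)(4 13 8 12 7)(6 14)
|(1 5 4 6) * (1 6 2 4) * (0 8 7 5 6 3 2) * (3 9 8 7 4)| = 8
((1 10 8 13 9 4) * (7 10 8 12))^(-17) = ((1 8 13 9 4)(7 10 12))^(-17) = (1 9 8 4 13)(7 10 12)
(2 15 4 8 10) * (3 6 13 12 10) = (2 15 4 8 3 6 13 12 10) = [0, 1, 15, 6, 8, 5, 13, 7, 3, 9, 2, 11, 10, 12, 14, 4]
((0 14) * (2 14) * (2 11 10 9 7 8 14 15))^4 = (15)(0 7 11 8 10 14 9)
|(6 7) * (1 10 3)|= 6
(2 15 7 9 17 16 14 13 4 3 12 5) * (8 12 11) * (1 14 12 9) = (1 14 13 4 3 11 8 9 17 16 12 5 2 15 7) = [0, 14, 15, 11, 3, 2, 6, 1, 9, 17, 10, 8, 5, 4, 13, 7, 12, 16]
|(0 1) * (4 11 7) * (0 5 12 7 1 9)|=|(0 9)(1 5 12 7 4 11)|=6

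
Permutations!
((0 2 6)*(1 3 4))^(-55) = (0 6 2)(1 4 3)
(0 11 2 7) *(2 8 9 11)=(0 2 7)(8 9 11)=[2, 1, 7, 3, 4, 5, 6, 0, 9, 11, 10, 8]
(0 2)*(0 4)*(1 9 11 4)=(0 2 1 9 11 4)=[2, 9, 1, 3, 0, 5, 6, 7, 8, 11, 10, 4]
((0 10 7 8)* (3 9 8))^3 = ((0 10 7 3 9 8))^3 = (0 3)(7 8)(9 10)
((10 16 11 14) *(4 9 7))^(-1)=((4 9 7)(10 16 11 14))^(-1)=(4 7 9)(10 14 11 16)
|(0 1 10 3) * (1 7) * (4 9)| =|(0 7 1 10 3)(4 9)| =10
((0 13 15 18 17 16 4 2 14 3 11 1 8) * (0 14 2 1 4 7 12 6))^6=(0 7 18)(6 16 15)(12 17 13)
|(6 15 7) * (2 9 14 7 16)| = |(2 9 14 7 6 15 16)| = 7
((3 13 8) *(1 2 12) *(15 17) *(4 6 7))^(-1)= (1 12 2)(3 8 13)(4 7 6)(15 17)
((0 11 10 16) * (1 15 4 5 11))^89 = (0 1 15 4 5 11 10 16)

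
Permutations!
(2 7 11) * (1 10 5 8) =(1 10 5 8)(2 7 11) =[0, 10, 7, 3, 4, 8, 6, 11, 1, 9, 5, 2]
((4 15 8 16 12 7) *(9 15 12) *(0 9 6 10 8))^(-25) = ((0 9 15)(4 12 7)(6 10 8 16))^(-25) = (0 15 9)(4 7 12)(6 16 8 10)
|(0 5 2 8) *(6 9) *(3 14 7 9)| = 20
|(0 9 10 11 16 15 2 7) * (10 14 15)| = |(0 9 14 15 2 7)(10 11 16)| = 6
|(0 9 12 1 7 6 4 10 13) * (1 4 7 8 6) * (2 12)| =28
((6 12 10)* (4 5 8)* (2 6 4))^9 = (2 12 4 8 6 10 5)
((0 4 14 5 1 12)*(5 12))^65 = (0 4 14 12)(1 5)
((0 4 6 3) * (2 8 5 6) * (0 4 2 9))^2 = (0 8 6 4)(2 5 3 9)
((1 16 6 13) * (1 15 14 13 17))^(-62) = ((1 16 6 17)(13 15 14))^(-62) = (1 6)(13 15 14)(16 17)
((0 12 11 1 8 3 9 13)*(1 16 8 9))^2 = (0 11 8 1 13 12 16 3 9)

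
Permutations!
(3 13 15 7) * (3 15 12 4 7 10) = [0, 1, 2, 13, 7, 5, 6, 15, 8, 9, 3, 11, 4, 12, 14, 10] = (3 13 12 4 7 15 10)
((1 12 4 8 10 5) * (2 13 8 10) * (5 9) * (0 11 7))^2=(0 7 11)(1 4 9)(2 8 13)(5 12 10)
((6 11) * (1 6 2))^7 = ((1 6 11 2))^7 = (1 2 11 6)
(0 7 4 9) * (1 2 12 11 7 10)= (0 10 1 2 12 11 7 4 9)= [10, 2, 12, 3, 9, 5, 6, 4, 8, 0, 1, 7, 11]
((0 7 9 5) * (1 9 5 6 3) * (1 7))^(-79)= (0 7 6 1 5 3 9)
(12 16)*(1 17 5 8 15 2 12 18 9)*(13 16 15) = (1 17 5 8 13 16 18 9)(2 12 15) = [0, 17, 12, 3, 4, 8, 6, 7, 13, 1, 10, 11, 15, 16, 14, 2, 18, 5, 9]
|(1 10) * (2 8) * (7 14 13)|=|(1 10)(2 8)(7 14 13)|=6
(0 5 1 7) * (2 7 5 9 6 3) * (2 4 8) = [9, 5, 7, 4, 8, 1, 3, 0, 2, 6] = (0 9 6 3 4 8 2 7)(1 5)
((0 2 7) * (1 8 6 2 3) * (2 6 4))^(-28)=(8)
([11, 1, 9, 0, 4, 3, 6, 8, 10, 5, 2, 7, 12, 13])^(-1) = (13)(0 3 5 9 2 10 8 7 11)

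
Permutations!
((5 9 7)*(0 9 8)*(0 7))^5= (0 9)(5 7 8)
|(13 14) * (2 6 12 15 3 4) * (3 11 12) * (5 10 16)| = 12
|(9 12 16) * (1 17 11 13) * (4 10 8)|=|(1 17 11 13)(4 10 8)(9 12 16)|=12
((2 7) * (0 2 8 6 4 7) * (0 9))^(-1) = ((0 2 9)(4 7 8 6))^(-1) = (0 9 2)(4 6 8 7)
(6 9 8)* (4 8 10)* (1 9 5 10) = [0, 9, 2, 3, 8, 10, 5, 7, 6, 1, 4] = (1 9)(4 8 6 5 10)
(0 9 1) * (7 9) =(0 7 9 1) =[7, 0, 2, 3, 4, 5, 6, 9, 8, 1]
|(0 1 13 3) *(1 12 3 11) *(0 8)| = 12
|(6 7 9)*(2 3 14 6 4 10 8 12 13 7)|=|(2 3 14 6)(4 10 8 12 13 7 9)|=28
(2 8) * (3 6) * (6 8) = (2 6 3 8) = [0, 1, 6, 8, 4, 5, 3, 7, 2]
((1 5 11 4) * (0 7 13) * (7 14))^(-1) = (0 13 7 14)(1 4 11 5)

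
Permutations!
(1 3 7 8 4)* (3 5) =(1 5 3 7 8 4) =[0, 5, 2, 7, 1, 3, 6, 8, 4]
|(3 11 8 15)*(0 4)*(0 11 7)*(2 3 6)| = 9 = |(0 4 11 8 15 6 2 3 7)|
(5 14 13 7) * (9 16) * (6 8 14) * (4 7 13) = (4 7 5 6 8 14)(9 16) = [0, 1, 2, 3, 7, 6, 8, 5, 14, 16, 10, 11, 12, 13, 4, 15, 9]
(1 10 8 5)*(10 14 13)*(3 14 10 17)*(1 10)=(3 14 13 17)(5 10 8)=[0, 1, 2, 14, 4, 10, 6, 7, 5, 9, 8, 11, 12, 17, 13, 15, 16, 3]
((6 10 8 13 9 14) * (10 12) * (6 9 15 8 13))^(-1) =((6 12 10 13 15 8)(9 14))^(-1) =(6 8 15 13 10 12)(9 14)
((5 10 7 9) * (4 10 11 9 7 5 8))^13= ((4 10 5 11 9 8))^13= (4 10 5 11 9 8)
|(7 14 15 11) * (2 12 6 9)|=4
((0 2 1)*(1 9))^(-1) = ((0 2 9 1))^(-1) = (0 1 9 2)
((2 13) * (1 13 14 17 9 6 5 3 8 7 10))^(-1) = ((1 13 2 14 17 9 6 5 3 8 7 10))^(-1) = (1 10 7 8 3 5 6 9 17 14 2 13)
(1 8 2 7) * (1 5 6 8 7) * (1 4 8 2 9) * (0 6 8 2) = (0 6)(1 7 5 8 9)(2 4) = [6, 7, 4, 3, 2, 8, 0, 5, 9, 1]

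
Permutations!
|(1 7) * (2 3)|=|(1 7)(2 3)|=2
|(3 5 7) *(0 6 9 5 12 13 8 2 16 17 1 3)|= |(0 6 9 5 7)(1 3 12 13 8 2 16 17)|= 40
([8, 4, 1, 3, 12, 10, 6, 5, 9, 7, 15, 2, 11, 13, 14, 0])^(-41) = [8, 2, 11, 3, 1, 10, 6, 5, 9, 7, 15, 12, 4, 13, 14, 0]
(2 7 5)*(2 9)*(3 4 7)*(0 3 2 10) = (0 3 4 7 5 9 10) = [3, 1, 2, 4, 7, 9, 6, 5, 8, 10, 0]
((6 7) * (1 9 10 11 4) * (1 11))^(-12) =((1 9 10)(4 11)(6 7))^(-12) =(11)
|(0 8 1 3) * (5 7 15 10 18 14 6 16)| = |(0 8 1 3)(5 7 15 10 18 14 6 16)| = 8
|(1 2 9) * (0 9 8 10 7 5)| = 8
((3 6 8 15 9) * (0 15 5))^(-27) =((0 15 9 3 6 8 5))^(-27) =(0 15 9 3 6 8 5)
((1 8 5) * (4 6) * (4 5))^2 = ((1 8 4 6 5))^2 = (1 4 5 8 6)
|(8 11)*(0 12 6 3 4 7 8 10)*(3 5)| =10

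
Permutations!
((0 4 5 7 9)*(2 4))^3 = ((0 2 4 5 7 9))^3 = (0 5)(2 7)(4 9)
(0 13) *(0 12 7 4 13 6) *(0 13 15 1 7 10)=(0 6 13 12 10)(1 7 4 15)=[6, 7, 2, 3, 15, 5, 13, 4, 8, 9, 0, 11, 10, 12, 14, 1]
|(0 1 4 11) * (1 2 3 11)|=4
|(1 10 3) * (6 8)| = |(1 10 3)(6 8)| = 6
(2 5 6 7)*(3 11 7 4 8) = (2 5 6 4 8 3 11 7) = [0, 1, 5, 11, 8, 6, 4, 2, 3, 9, 10, 7]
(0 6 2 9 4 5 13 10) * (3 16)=(0 6 2 9 4 5 13 10)(3 16)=[6, 1, 9, 16, 5, 13, 2, 7, 8, 4, 0, 11, 12, 10, 14, 15, 3]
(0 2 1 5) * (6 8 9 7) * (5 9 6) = (0 2 1 9 7 5)(6 8) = [2, 9, 1, 3, 4, 0, 8, 5, 6, 7]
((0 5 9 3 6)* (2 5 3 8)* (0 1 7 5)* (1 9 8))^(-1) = ((0 3 6 9 1 7 5 8 2))^(-1) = (0 2 8 5 7 1 9 6 3)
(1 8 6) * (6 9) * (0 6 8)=(0 6 1)(8 9)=[6, 0, 2, 3, 4, 5, 1, 7, 9, 8]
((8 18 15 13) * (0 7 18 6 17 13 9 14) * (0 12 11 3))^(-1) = (0 3 11 12 14 9 15 18 7)(6 8 13 17) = ((0 7 18 15 9 14 12 11 3)(6 17 13 8))^(-1)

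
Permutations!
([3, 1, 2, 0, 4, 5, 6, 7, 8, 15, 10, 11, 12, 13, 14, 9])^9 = [3, 1, 2, 0, 4, 5, 6, 7, 8, 15, 10, 11, 12, 13, 14, 9]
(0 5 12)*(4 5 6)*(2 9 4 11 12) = (0 6 11 12)(2 9 4 5) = [6, 1, 9, 3, 5, 2, 11, 7, 8, 4, 10, 12, 0]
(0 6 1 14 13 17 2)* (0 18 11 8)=(0 6 1 14 13 17 2 18 11 8)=[6, 14, 18, 3, 4, 5, 1, 7, 0, 9, 10, 8, 12, 17, 13, 15, 16, 2, 11]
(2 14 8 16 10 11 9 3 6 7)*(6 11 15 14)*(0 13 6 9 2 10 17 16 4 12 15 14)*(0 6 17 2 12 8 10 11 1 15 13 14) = [14, 15, 9, 1, 8, 5, 7, 11, 4, 3, 0, 12, 13, 17, 10, 6, 2, 16] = (0 14 10)(1 15 6 7 11 12 13 17 16 2 9 3)(4 8)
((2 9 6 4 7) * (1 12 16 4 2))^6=(1 12 16 4 7)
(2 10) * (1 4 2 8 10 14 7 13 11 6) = (1 4 2 14 7 13 11 6)(8 10) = [0, 4, 14, 3, 2, 5, 1, 13, 10, 9, 8, 6, 12, 11, 7]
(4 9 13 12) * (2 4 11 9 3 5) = (2 4 3 5)(9 13 12 11) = [0, 1, 4, 5, 3, 2, 6, 7, 8, 13, 10, 9, 11, 12]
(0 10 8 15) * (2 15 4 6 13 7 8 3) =(0 10 3 2 15)(4 6 13 7 8) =[10, 1, 15, 2, 6, 5, 13, 8, 4, 9, 3, 11, 12, 7, 14, 0]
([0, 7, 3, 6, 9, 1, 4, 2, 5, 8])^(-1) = [0, 5, 7, 2, 6, 8, 3, 1, 9, 4]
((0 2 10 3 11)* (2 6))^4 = (0 3 2)(6 11 10)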